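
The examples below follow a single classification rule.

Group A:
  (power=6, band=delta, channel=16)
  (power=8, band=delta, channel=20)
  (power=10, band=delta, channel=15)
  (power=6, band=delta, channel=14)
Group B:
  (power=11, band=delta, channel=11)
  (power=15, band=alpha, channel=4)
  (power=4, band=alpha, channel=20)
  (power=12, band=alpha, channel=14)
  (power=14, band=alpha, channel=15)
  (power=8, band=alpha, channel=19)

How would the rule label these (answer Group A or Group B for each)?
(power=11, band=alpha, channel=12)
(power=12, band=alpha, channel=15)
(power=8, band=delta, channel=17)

Rule: band is delta AND power ≤ 10. This holds for each 'Group A' example and fails for each 'Group B' one.
(power=11, band=alpha, channel=12): Group B (band is alpha, power = 11).
(power=12, band=alpha, channel=15): Group B (band is alpha, power = 12).
(power=8, band=delta, channel=17): Group A (band is delta, power = 8).

Group B, Group B, Group A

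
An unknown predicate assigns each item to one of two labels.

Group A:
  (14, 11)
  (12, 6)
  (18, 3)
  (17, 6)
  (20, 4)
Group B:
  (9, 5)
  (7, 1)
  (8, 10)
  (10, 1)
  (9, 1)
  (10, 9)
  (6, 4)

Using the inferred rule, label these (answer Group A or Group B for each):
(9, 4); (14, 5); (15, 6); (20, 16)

Group B, Group A, Group A, Group A

One predicate separates the groups cleanly: first ≥ 11.
Group B: (9, 4), since first 9. Group A: (14, 5), since first 14. Group A: (15, 6), since first 15. Group A: (20, 16), since first 20.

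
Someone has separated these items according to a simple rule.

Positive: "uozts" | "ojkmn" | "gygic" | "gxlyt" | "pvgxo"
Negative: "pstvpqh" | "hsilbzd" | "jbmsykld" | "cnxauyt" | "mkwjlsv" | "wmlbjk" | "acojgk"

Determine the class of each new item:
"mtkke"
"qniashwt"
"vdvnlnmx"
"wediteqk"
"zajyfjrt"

Positive, Negative, Negative, Negative, Negative

Checking candidate rules against both groups, what survives is: length 5.
"mtkke" — length 5, hence Positive.
"qniashwt" — length 8, hence Negative.
"vdvnlnmx" — length 8, hence Negative.
"wediteqk" — length 8, hence Negative.
"zajyfjrt" — length 8, hence Negative.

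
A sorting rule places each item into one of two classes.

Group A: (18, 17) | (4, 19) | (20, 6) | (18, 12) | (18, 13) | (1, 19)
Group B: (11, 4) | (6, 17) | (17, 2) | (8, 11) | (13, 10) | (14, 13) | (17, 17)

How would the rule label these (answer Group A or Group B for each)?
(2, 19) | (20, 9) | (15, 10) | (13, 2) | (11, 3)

Group A, Group A, Group B, Group B, Group B

Rule: max ≥ 18. This holds for each 'Group A' example and fails for each 'Group B' one.
Group A: (2, 19), since max 19.
Group A: (20, 9), since max 20.
Group B: (15, 10), since max 15.
Group B: (13, 2), since max 13.
Group B: (11, 3), since max 11.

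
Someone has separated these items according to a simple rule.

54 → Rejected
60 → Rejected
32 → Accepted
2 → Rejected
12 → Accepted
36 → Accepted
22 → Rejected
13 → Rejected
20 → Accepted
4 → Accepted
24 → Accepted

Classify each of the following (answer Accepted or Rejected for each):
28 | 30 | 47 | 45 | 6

One predicate separates the groups cleanly: multiple of 4 AND at most 36.

Accepted, Rejected, Rejected, Rejected, Rejected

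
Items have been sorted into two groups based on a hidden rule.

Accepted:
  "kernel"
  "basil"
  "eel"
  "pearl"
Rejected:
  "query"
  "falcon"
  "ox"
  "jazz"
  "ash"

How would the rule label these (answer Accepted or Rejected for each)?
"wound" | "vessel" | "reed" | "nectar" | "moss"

All 'Accepted' examples share one property — ends with 'l' — and every 'Rejected' example lacks it.
"wound" → ends with 'd' → Rejected. "vessel" → ends with 'l' → Accepted. "reed" → ends with 'd' → Rejected. "nectar" → ends with 'r' → Rejected. "moss" → ends with 's' → Rejected.

Rejected, Accepted, Rejected, Rejected, Rejected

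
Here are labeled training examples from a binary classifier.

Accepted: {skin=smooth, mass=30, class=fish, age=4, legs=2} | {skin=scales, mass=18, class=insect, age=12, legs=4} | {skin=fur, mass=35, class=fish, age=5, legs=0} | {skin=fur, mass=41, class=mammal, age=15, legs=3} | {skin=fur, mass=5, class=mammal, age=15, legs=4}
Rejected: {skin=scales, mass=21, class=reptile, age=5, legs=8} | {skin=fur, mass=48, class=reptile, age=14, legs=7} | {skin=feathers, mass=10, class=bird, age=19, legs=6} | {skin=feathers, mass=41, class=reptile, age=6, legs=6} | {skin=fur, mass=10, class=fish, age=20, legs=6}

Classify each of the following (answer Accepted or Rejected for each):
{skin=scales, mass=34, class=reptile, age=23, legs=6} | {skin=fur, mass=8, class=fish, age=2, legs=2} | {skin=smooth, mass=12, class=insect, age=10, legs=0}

The distinguishing property — legs ≤ 4 — holds for all the 'Accepted' cases and none of the 'Rejected' cases.
{skin=scales, mass=34, class=reptile, age=23, legs=6}: legs = 6, does not satisfy this → Rejected. {skin=fur, mass=8, class=fish, age=2, legs=2}: legs = 2, checks out → Accepted. {skin=smooth, mass=12, class=insect, age=10, legs=0}: legs = 0, checks out → Accepted.

Rejected, Accepted, Accepted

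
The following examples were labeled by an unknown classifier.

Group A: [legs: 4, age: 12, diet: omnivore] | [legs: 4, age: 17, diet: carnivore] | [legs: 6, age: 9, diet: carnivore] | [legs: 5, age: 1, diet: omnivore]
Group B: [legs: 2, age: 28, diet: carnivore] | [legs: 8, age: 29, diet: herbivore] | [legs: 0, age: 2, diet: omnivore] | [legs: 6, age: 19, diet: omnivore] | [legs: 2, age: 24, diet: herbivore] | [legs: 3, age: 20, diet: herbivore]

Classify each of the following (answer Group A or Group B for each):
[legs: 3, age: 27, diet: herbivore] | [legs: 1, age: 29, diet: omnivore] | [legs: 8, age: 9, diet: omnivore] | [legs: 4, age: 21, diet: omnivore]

Group B, Group B, Group A, Group B

Rule: legs ≥ 2 AND age ≤ 17. This holds for each 'Group A' example and fails for each 'Group B' one.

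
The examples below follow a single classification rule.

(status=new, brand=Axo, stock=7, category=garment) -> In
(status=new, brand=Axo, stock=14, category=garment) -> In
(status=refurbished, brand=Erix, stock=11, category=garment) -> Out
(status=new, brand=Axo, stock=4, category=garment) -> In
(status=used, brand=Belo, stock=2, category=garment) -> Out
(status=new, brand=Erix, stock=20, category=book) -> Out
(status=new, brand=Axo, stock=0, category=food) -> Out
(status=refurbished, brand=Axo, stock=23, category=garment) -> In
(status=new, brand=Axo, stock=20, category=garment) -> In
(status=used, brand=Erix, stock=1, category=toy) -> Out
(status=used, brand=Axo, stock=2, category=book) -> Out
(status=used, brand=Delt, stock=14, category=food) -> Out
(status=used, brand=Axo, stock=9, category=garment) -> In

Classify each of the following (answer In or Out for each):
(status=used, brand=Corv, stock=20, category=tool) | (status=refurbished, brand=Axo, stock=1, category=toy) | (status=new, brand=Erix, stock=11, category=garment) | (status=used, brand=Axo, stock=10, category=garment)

A rule that fits every label: category is garment AND brand is Axo — true of each 'In' example, false of each 'Out' one.
(status=used, brand=Corv, stock=20, category=tool): Out (category is tool, brand is Corv).
(status=refurbished, brand=Axo, stock=1, category=toy): Out (category is toy, brand is Axo).
(status=new, brand=Erix, stock=11, category=garment): Out (category is garment, brand is Erix).
(status=used, brand=Axo, stock=10, category=garment): In (category is garment, brand is Axo).

Out, Out, Out, In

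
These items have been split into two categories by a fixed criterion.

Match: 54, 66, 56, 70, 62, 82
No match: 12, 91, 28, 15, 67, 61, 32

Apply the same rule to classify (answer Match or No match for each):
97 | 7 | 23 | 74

The common property of the 'Match' items is: even AND at least 54. No 'No match' item has it.
97: No match (97 is odd, 97 ≥ 54).
7: No match (7 is odd, 7 < 54).
23: No match (23 is odd, 23 < 54).
74: Match (74 is even, 74 ≥ 54).

No match, No match, No match, Match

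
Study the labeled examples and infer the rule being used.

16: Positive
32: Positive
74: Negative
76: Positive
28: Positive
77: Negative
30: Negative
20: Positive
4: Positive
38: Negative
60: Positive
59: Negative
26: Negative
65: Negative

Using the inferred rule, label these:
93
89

The pattern is that an item is 'Positive' exactly when: multiple of 4.
93: 93 = 4·23 + 1 — does not pass, so Negative.
89: 89 = 4·22 + 1 — does not pass, so Negative.

Negative, Negative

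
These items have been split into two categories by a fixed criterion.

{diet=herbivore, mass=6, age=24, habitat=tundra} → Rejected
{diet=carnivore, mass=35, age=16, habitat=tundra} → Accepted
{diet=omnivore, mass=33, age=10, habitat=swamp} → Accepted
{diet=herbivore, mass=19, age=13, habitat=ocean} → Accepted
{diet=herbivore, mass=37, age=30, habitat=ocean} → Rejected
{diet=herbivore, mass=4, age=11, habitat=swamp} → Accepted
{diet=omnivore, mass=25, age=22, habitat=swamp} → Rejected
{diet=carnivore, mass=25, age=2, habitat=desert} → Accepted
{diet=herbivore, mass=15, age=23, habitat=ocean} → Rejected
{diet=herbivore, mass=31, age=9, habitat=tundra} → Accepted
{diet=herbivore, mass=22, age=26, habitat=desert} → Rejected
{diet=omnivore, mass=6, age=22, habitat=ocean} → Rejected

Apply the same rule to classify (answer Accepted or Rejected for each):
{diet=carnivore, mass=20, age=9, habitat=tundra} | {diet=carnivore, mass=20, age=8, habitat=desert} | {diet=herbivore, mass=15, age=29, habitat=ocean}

Accepted, Accepted, Rejected

The rule appears to be: age ≤ 16.
{diet=carnivore, mass=20, age=9, habitat=tundra}: age = 9, fits → Accepted.
{diet=carnivore, mass=20, age=8, habitat=desert}: age = 8, fits → Accepted.
{diet=herbivore, mass=15, age=29, habitat=ocean}: age = 29, fails this test → Rejected.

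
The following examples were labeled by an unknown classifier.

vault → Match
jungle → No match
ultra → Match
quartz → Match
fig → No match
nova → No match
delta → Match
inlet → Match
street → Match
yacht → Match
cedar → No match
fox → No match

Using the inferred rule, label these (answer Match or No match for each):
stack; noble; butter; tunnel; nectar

Match, No match, Match, Match, Match

The rule appears to be: contains 't'.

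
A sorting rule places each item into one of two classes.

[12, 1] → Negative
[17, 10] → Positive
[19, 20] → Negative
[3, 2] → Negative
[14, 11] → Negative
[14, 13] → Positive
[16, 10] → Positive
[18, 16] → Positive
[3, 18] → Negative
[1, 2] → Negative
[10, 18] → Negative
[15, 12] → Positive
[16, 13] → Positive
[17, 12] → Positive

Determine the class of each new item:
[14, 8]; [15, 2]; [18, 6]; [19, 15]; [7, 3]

Negative, Negative, Negative, Positive, Negative

The rule appears to be: first > second AND sum ≥ 26.
[14, 8] — 14 > 8, 14+8 = 22, hence Negative. [15, 2] — 15 > 2, 15+2 = 17, hence Negative. [18, 6] — 18 > 6, 18+6 = 24, hence Negative. [19, 15] — 19 > 15, 19+15 = 34, hence Positive. [7, 3] — 7 > 3, 7+3 = 10, hence Negative.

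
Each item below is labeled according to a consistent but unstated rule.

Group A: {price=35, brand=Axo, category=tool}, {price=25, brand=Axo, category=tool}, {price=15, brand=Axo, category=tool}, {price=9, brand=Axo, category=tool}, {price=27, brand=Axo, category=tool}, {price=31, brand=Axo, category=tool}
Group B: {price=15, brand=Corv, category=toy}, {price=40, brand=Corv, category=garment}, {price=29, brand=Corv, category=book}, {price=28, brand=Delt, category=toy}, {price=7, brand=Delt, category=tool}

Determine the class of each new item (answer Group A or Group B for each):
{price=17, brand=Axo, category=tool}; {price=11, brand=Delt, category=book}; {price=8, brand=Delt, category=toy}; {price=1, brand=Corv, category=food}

Group A, Group B, Group B, Group B

The pattern is that an item is 'Group A' exactly when: brand is Axo.
{price=17, brand=Axo, category=tool}: brand is Axo, passes → Group A. {price=11, brand=Delt, category=book}: brand is Delt, doesn't qualify → Group B. {price=8, brand=Delt, category=toy}: brand is Delt, doesn't qualify → Group B. {price=1, brand=Corv, category=food}: brand is Corv, doesn't qualify → Group B.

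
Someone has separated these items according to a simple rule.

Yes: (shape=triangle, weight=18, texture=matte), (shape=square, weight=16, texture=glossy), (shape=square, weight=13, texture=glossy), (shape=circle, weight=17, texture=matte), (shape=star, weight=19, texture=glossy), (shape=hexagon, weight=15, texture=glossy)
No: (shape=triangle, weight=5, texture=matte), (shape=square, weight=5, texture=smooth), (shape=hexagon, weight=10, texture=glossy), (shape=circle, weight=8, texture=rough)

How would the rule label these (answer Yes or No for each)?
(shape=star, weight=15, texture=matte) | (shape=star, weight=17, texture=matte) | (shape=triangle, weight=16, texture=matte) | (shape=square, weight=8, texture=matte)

Yes, Yes, Yes, No

The simplest hypothesis consistent with all the labels is: weight ≥ 13.
(shape=star, weight=15, texture=matte) → weight = 15 → Yes.
(shape=star, weight=17, texture=matte) → weight = 17 → Yes.
(shape=triangle, weight=16, texture=matte) → weight = 16 → Yes.
(shape=square, weight=8, texture=matte) → weight = 8 → No.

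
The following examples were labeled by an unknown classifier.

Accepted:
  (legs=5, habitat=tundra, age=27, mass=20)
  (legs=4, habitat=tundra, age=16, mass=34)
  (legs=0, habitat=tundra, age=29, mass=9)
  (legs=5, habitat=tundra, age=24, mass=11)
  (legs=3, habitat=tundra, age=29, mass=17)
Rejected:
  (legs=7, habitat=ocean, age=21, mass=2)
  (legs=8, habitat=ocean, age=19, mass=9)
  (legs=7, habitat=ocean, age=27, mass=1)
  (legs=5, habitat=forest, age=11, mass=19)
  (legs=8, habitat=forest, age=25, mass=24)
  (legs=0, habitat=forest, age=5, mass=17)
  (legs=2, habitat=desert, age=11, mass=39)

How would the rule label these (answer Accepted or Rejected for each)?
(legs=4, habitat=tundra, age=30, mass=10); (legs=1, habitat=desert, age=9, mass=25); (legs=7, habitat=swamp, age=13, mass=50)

Accepted, Rejected, Rejected

All 'Accepted' examples share one property — habitat is tundra — and every 'Rejected' example lacks it.
(legs=4, habitat=tundra, age=30, mass=10): Accepted (habitat is tundra). (legs=1, habitat=desert, age=9, mass=25): Rejected (habitat is desert). (legs=7, habitat=swamp, age=13, mass=50): Rejected (habitat is swamp).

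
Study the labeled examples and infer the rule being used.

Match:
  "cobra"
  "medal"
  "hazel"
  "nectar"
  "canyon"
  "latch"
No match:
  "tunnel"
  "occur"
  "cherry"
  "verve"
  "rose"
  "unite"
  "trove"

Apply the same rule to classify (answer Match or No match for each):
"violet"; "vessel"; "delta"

No match, No match, Match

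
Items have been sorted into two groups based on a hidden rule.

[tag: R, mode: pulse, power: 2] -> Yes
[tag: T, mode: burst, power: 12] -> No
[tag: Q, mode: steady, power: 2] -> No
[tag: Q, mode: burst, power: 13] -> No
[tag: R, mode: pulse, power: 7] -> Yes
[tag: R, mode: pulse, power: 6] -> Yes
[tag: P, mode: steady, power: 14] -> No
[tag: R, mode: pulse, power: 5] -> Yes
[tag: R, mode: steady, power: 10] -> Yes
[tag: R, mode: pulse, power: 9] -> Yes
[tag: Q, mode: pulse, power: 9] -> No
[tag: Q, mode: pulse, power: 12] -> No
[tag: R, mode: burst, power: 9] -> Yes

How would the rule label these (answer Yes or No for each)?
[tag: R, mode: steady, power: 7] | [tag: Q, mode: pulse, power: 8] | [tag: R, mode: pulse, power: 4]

The distinguishing property — tag is R — holds for all the 'Yes' cases and none of the 'No' cases.
Yes: [tag: R, mode: steady, power: 7], since tag is R. No: [tag: Q, mode: pulse, power: 8], since tag is Q. Yes: [tag: R, mode: pulse, power: 4], since tag is R.

Yes, No, Yes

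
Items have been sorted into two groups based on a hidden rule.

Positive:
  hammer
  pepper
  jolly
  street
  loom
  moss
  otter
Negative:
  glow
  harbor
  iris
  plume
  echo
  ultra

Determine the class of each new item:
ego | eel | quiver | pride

'Positive' ⟺ has a double letter.

Negative, Positive, Negative, Negative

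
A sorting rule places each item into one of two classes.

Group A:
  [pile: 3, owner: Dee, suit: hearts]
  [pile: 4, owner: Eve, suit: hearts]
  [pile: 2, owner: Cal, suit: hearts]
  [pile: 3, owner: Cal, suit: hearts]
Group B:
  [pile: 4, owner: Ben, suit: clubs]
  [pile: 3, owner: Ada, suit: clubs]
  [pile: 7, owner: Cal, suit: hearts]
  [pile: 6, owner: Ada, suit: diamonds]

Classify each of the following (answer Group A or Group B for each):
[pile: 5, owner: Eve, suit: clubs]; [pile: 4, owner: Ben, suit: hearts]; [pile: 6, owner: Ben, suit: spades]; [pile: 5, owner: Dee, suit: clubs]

Group B, Group A, Group B, Group B

Rule: suit is hearts AND pile ≤ 4. This holds for each 'Group A' example and fails for each 'Group B' one.
[pile: 5, owner: Eve, suit: clubs]: suit is clubs, pile = 5, doesn't match → Group B. [pile: 4, owner: Ben, suit: hearts]: suit is hearts, pile = 4, meets the rule → Group A. [pile: 6, owner: Ben, suit: spades]: suit is spades, pile = 6, doesn't match → Group B. [pile: 5, owner: Dee, suit: clubs]: suit is clubs, pile = 5, doesn't match → Group B.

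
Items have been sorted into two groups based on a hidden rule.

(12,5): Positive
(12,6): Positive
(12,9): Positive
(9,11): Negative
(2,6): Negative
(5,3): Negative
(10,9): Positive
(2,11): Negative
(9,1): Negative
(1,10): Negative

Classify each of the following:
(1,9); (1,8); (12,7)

'Positive' ⟺ first ≥ 10.

Negative, Negative, Positive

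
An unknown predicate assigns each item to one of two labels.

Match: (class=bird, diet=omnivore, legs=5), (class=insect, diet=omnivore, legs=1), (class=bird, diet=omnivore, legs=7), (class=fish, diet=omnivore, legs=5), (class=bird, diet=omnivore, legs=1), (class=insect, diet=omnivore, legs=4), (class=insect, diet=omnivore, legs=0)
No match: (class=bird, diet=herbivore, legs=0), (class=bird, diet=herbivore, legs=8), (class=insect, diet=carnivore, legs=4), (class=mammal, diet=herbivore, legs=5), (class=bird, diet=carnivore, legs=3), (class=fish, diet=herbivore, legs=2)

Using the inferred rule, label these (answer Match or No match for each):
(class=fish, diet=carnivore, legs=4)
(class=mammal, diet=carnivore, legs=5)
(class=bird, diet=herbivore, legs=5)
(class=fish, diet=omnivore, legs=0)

No match, No match, No match, Match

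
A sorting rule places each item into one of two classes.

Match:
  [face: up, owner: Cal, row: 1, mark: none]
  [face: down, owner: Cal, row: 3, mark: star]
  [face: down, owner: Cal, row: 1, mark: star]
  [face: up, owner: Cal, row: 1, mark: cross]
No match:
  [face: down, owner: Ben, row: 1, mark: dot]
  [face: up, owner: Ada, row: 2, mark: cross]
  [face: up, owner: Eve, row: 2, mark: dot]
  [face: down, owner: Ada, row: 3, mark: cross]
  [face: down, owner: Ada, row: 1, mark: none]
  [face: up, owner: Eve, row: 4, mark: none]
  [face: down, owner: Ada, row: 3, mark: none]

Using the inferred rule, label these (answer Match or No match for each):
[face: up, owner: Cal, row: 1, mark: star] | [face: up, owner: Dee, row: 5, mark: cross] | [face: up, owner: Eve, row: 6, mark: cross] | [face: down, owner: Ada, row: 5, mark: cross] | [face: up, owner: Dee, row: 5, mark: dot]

Match, No match, No match, No match, No match

The simplest hypothesis consistent with all the labels is: owner is Cal.
[face: up, owner: Cal, row: 1, mark: star] → owner is Cal → Match.
[face: up, owner: Dee, row: 5, mark: cross] → owner is Dee → No match.
[face: up, owner: Eve, row: 6, mark: cross] → owner is Eve → No match.
[face: down, owner: Ada, row: 5, mark: cross] → owner is Ada → No match.
[face: up, owner: Dee, row: 5, mark: dot] → owner is Dee → No match.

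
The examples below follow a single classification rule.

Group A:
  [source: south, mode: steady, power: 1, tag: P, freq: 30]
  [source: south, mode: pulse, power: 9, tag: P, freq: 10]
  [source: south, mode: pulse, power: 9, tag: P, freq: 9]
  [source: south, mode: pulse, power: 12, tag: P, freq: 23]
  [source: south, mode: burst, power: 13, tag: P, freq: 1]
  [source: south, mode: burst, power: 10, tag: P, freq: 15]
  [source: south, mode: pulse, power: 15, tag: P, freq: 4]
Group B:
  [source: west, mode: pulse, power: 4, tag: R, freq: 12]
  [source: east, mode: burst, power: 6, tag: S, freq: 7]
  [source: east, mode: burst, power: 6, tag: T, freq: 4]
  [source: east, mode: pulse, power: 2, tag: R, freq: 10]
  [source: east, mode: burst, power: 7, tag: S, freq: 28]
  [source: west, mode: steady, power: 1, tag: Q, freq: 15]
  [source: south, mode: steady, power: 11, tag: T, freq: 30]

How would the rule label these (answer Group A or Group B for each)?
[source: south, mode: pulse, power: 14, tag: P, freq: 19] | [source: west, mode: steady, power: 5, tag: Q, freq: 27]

Group A, Group B

The simplest hypothesis consistent with all the labels is: tag is P.
[source: south, mode: pulse, power: 14, tag: P, freq: 19]: tag is P, has this property → Group A. [source: west, mode: steady, power: 5, tag: Q, freq: 27]: tag is Q, does not fit → Group B.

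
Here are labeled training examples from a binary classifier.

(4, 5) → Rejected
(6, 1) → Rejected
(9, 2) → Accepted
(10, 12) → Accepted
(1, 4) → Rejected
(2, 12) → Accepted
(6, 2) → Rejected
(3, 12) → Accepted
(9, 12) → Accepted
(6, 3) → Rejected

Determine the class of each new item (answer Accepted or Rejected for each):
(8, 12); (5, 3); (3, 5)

Accepted, Rejected, Rejected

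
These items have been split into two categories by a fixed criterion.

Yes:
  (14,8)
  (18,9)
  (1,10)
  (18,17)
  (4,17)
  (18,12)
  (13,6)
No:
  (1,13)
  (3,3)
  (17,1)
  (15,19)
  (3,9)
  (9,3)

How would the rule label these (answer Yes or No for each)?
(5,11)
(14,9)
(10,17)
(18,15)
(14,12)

The rule appears to be: product is even.
(5,11): 5·11 = 55 — fails the rule, so No. (14,9): 14·9 = 126 — satisfies this, so Yes. (10,17): 10·17 = 170 — satisfies this, so Yes. (18,15): 18·15 = 270 — satisfies this, so Yes. (14,12): 14·12 = 168 — satisfies this, so Yes.

No, Yes, Yes, Yes, Yes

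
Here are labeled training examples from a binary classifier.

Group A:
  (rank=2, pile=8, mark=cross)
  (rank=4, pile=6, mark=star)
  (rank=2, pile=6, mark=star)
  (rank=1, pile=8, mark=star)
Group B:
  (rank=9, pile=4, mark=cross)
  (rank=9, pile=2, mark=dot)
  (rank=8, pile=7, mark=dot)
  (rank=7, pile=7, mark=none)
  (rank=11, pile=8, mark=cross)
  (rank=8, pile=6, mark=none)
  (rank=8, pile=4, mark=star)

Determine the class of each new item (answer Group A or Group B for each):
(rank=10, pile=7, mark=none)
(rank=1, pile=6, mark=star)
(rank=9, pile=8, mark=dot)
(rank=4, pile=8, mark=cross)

One predicate separates the groups cleanly: rank ≤ 4.
(rank=10, pile=7, mark=none) → rank = 10 → Group B. (rank=1, pile=6, mark=star) → rank = 1 → Group A. (rank=9, pile=8, mark=dot) → rank = 9 → Group B. (rank=4, pile=8, mark=cross) → rank = 4 → Group A.

Group B, Group A, Group B, Group A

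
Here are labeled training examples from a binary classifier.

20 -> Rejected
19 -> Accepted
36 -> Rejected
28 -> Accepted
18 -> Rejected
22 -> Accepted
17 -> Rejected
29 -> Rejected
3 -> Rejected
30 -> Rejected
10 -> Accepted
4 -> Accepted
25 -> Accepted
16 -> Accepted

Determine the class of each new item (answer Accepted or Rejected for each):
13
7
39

Accepted, Accepted, Rejected

'Accepted' ⟺ ≡ 1 (mod 3).
13 → 13 mod 3 = 1 → Accepted. 7 → 7 mod 3 = 1 → Accepted. 39 → 39 mod 3 = 0 → Rejected.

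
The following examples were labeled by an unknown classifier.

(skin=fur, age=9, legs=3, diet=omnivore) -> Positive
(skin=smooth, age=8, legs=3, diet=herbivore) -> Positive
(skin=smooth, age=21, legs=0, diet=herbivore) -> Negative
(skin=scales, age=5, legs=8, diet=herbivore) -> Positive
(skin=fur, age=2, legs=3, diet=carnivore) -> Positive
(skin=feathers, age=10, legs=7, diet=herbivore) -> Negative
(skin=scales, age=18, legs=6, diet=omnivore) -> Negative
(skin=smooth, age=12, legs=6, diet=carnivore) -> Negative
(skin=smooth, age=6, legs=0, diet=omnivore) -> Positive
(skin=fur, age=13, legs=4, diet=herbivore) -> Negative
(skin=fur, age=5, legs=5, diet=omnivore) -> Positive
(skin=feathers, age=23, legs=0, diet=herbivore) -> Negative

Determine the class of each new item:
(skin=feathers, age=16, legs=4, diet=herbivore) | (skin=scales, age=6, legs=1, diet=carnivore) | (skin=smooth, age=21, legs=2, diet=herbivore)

Negative, Positive, Negative

The classifier is using: age ≤ 9.
(skin=feathers, age=16, legs=4, diet=herbivore) — age = 16, hence Negative. (skin=scales, age=6, legs=1, diet=carnivore) — age = 6, hence Positive. (skin=smooth, age=21, legs=2, diet=herbivore) — age = 21, hence Negative.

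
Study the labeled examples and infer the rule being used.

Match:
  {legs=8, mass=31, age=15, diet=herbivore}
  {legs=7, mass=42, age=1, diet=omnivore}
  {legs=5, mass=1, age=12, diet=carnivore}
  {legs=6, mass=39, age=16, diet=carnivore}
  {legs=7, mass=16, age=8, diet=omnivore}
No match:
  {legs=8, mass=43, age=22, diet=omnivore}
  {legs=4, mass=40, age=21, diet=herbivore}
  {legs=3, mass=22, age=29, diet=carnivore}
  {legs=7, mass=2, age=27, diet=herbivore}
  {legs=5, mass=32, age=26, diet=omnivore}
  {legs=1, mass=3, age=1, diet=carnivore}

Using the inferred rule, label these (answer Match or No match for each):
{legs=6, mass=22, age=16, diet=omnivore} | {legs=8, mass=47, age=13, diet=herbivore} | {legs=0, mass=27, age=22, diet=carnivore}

The pattern is that an item is 'Match' exactly when: age ≤ 16 AND legs ≥ 3.

Match, Match, No match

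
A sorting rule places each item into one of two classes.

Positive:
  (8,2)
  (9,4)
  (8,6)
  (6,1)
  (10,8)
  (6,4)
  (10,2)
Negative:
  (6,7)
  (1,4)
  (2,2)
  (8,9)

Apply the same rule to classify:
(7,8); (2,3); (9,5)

Negative, Negative, Positive

One predicate separates the groups cleanly: first > second.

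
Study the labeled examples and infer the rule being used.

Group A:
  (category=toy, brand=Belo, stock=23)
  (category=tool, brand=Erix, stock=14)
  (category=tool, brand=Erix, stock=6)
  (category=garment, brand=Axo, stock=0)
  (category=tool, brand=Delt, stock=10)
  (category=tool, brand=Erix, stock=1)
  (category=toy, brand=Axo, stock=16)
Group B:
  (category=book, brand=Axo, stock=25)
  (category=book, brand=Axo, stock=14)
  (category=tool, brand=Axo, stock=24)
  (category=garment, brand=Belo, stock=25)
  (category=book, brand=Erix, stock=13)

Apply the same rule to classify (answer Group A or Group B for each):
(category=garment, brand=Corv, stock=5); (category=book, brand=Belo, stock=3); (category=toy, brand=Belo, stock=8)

Group A, Group B, Group A

A rule that fits every label: category is not book AND stock ≤ 23 — true of each 'Group A' example, false of each 'Group B' one.
(category=garment, brand=Corv, stock=5): category is garment, stock = 5, meets the rule → Group A. (category=book, brand=Belo, stock=3): category is book, stock = 3, does not pass → Group B. (category=toy, brand=Belo, stock=8): category is toy, stock = 8, meets the rule → Group A.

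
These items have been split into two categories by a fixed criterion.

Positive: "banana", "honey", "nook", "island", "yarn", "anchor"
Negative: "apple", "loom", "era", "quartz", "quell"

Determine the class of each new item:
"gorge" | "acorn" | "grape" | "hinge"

Negative, Positive, Negative, Positive

Checking candidate rules against both groups, what survives is: contains 'n'.
"gorge" → no 'n' → Negative.
"acorn" → has 'n' → Positive.
"grape" → no 'n' → Negative.
"hinge" → has 'n' → Positive.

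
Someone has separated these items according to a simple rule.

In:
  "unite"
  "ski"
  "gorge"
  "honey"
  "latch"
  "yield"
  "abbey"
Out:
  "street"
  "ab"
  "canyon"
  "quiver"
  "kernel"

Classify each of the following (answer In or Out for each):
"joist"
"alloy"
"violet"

'In' ⟺ odd length.

In, In, Out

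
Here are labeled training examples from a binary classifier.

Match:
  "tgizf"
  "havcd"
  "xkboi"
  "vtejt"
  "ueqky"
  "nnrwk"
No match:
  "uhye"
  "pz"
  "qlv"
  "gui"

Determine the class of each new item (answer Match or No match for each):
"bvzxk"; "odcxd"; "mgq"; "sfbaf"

Match, Match, No match, Match

The classifier is using: length 5.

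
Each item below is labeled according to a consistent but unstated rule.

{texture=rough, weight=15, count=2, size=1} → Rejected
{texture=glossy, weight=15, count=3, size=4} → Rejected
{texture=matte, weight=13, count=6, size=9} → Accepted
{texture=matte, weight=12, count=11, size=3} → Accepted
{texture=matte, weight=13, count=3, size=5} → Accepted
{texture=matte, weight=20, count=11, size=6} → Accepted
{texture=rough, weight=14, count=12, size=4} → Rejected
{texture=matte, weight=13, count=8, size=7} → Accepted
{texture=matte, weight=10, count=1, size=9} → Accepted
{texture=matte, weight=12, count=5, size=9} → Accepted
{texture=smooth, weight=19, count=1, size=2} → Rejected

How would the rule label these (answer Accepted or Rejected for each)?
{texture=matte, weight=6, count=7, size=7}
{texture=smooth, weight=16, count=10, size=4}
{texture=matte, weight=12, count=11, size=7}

Checking candidate rules against both groups, what survives is: texture is matte.

Accepted, Rejected, Accepted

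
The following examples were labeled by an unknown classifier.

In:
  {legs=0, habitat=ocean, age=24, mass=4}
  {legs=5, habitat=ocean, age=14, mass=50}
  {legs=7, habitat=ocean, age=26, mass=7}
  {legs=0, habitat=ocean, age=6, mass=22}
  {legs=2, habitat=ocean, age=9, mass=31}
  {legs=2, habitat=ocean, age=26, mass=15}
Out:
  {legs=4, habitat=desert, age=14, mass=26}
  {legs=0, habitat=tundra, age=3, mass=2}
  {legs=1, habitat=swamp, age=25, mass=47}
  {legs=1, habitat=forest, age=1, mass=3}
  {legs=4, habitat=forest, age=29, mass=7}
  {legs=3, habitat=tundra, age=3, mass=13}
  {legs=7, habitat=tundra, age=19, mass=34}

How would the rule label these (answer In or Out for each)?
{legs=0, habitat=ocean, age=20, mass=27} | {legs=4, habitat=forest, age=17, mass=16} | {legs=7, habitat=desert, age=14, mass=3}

A rule that fits every label: habitat is ocean — true of each 'In' example, false of each 'Out' one.
In: {legs=0, habitat=ocean, age=20, mass=27}, since habitat is ocean.
Out: {legs=4, habitat=forest, age=17, mass=16}, since habitat is forest.
Out: {legs=7, habitat=desert, age=14, mass=3}, since habitat is desert.

In, Out, Out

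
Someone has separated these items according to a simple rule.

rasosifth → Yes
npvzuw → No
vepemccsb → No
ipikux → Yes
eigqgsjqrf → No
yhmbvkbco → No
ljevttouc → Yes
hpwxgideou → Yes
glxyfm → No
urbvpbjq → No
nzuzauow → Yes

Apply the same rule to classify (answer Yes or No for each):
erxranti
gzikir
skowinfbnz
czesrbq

The pattern is that an item is 'Yes' exactly when: has ≥ 3 vowels.
erxranti: Yes (3 vowels). gzikir: No (2 vowels). skowinfbnz: No (2 vowels). czesrbq: No (1 vowel).

Yes, No, No, No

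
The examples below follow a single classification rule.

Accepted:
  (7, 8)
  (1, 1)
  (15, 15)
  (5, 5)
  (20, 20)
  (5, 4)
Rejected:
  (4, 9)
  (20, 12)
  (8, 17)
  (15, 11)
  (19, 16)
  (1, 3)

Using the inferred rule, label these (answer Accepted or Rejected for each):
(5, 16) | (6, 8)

A rule that fits every label: |first − second| ≤ 1 — true of each 'Accepted' example, false of each 'Rejected' one.
(5, 16): |5−16| = 11 — fails the rule, so Rejected. (6, 8): |6−8| = 2 — fails the rule, so Rejected.

Rejected, Rejected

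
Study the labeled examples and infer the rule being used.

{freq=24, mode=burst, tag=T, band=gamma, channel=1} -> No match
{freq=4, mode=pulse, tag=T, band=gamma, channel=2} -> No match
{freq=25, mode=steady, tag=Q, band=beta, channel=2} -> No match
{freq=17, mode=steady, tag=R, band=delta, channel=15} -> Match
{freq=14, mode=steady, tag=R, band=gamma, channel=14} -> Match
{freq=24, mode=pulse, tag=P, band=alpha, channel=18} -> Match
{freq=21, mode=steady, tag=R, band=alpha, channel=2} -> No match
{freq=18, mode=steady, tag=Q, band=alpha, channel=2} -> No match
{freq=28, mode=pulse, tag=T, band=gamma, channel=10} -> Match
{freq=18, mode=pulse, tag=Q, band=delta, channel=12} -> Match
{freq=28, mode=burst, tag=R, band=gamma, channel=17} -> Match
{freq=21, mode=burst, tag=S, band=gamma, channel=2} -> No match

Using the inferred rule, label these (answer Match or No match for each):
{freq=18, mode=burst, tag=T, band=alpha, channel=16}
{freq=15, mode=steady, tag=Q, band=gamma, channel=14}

The common property of the 'Match' items is: channel ≥ 10. No 'No match' item has it.

Match, Match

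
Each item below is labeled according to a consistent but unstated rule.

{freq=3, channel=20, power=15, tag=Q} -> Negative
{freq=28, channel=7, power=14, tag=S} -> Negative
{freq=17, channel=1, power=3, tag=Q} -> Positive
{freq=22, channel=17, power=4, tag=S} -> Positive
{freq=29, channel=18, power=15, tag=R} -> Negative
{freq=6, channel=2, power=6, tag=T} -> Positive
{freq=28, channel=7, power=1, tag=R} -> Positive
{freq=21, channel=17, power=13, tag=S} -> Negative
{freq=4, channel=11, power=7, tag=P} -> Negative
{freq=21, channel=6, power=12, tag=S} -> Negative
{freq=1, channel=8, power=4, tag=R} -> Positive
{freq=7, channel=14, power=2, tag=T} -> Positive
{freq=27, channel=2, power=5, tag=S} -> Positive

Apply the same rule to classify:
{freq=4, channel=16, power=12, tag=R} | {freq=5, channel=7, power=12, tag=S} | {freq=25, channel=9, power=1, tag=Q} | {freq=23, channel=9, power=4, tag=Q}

Negative, Negative, Positive, Positive

The classifier is using: power ≤ 6.
{freq=4, channel=16, power=12, tag=R} → power = 12 → Negative. {freq=5, channel=7, power=12, tag=S} → power = 12 → Negative. {freq=25, channel=9, power=1, tag=Q} → power = 1 → Positive. {freq=23, channel=9, power=4, tag=Q} → power = 4 → Positive.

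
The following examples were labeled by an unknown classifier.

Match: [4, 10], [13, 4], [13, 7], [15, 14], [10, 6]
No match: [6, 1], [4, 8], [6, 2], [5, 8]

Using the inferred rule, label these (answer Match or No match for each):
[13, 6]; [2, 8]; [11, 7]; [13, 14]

The common property of the 'Match' items is: sum ≥ 14. No 'No match' item has it.
Match: [13, 6], since 13+6 = 19.
No match: [2, 8], since 2+8 = 10.
Match: [11, 7], since 11+7 = 18.
Match: [13, 14], since 13+14 = 27.

Match, No match, Match, Match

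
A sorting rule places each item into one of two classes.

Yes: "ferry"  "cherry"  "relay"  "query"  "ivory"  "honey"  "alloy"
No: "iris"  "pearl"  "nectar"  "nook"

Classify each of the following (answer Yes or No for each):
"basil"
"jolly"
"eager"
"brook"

No, Yes, No, No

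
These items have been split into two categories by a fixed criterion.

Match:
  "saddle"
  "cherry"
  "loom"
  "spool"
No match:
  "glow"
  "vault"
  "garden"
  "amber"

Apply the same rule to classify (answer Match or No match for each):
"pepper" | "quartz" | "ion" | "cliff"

Match, No match, No match, Match

The simplest hypothesis consistent with all the labels is: has a double letter.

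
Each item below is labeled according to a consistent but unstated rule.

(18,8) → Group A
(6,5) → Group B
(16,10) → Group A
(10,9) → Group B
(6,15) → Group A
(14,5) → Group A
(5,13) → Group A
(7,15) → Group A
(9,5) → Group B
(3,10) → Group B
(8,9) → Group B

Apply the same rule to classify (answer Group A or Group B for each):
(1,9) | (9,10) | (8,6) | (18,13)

Group B, Group B, Group B, Group A

'Group A' ⟺ max ≥ 13.
(1,9): max 9, fails the rule → Group B.
(9,10): max 10, fails the rule → Group B.
(8,6): max 8, fails the rule → Group B.
(18,13): max 18, has this property → Group A.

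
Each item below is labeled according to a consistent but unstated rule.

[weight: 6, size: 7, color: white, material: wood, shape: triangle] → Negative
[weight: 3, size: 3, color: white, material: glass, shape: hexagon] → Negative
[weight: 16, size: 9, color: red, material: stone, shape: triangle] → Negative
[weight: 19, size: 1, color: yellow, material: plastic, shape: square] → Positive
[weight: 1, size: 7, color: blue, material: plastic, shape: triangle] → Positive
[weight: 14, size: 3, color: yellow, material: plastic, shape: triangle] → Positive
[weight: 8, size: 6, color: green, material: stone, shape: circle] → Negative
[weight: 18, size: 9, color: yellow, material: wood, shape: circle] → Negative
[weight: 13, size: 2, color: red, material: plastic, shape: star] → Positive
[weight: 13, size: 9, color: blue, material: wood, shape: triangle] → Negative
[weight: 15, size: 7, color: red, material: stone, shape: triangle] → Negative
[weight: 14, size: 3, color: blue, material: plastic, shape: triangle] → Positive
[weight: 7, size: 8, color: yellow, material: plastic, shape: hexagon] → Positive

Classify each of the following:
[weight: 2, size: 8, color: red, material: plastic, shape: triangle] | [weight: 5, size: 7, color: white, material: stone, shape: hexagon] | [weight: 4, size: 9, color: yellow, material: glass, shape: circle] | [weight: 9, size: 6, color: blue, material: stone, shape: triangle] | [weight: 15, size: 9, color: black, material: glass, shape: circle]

The distinguishing property — material is plastic — holds for all the 'Positive' cases and none of the 'Negative' cases.

Positive, Negative, Negative, Negative, Negative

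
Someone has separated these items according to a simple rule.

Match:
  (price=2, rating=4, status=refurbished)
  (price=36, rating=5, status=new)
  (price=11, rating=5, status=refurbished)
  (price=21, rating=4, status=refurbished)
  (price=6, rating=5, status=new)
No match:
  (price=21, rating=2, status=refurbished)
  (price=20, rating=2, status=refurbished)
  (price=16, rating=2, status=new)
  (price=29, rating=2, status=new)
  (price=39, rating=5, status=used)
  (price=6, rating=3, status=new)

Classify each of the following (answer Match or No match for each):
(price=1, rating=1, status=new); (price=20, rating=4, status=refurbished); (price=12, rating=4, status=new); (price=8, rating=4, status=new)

No match, Match, Match, Match

The pattern is that an item is 'Match' exactly when: price ≤ 36 AND rating ≥ 4.
(price=1, rating=1, status=new): No match (price = 1, rating = 1).
(price=20, rating=4, status=refurbished): Match (price = 20, rating = 4).
(price=12, rating=4, status=new): Match (price = 12, rating = 4).
(price=8, rating=4, status=new): Match (price = 8, rating = 4).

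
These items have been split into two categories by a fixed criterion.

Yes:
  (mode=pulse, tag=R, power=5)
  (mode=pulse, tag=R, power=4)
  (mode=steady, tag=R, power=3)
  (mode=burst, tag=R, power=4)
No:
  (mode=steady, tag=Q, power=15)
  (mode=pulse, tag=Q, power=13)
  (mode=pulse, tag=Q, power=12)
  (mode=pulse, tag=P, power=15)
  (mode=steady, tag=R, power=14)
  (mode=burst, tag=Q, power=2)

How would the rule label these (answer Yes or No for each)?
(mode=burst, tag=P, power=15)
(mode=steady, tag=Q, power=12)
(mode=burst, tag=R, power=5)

The common property of the 'Yes' items is: tag is R AND power ≤ 5. No 'No' item has it.

No, No, Yes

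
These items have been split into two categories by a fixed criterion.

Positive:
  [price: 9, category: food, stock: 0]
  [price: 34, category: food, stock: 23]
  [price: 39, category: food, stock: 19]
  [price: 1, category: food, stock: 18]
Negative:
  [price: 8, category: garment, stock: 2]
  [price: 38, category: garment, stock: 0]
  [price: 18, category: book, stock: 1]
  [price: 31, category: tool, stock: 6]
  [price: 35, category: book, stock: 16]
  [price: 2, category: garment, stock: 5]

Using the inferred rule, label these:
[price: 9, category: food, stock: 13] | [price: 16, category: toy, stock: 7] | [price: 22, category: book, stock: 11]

The distinguishing property — category is food — holds for all the 'Positive' cases and none of the 'Negative' cases.
[price: 9, category: food, stock: 13]: category is food, has this property → Positive. [price: 16, category: toy, stock: 7]: category is toy, fails the rule → Negative. [price: 22, category: book, stock: 11]: category is book, fails the rule → Negative.

Positive, Negative, Negative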